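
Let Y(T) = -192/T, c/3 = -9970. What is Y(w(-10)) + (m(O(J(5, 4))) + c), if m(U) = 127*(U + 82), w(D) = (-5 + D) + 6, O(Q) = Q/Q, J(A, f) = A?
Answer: -58043/3 ≈ -19348.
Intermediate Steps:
c = -29910 (c = 3*(-9970) = -29910)
O(Q) = 1
w(D) = 1 + D
m(U) = 10414 + 127*U (m(U) = 127*(82 + U) = 10414 + 127*U)
Y(w(-10)) + (m(O(J(5, 4))) + c) = -192/(1 - 10) + ((10414 + 127*1) - 29910) = -192/(-9) + ((10414 + 127) - 29910) = -192*(-⅑) + (10541 - 29910) = 64/3 - 19369 = -58043/3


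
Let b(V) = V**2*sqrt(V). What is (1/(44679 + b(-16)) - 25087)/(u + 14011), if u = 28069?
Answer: -1252632553525/2101119221084 - 32*I/2626399026355 ≈ -0.59617 - 1.2184e-11*I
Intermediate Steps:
b(V) = V**(5/2)
(1/(44679 + b(-16)) - 25087)/(u + 14011) = (1/(44679 + (-16)**(5/2)) - 25087)/(28069 + 14011) = (1/(44679 + 1024*I) - 25087)/42080 = ((44679 - 1024*I)/1997261617 - 25087)*(1/42080) = (-25087 + (44679 - 1024*I)/1997261617)*(1/42080) = -25087/42080 + (44679 - 1024*I)/84044768843360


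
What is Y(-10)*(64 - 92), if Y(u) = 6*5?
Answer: -840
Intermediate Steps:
Y(u) = 30
Y(-10)*(64 - 92) = 30*(64 - 92) = 30*(-28) = -840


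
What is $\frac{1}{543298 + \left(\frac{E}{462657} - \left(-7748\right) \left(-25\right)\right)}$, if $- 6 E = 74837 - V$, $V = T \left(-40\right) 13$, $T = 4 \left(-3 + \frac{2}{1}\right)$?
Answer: $\frac{2775942}{970463698559} \approx 2.8604 \cdot 10^{-6}$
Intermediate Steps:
$T = -4$ ($T = 4 \left(-3 + 2 \cdot 1\right) = 4 \left(-3 + 2\right) = 4 \left(-1\right) = -4$)
$V = 2080$ ($V = \left(-4\right) \left(-40\right) 13 = 160 \cdot 13 = 2080$)
$E = - \frac{72757}{6}$ ($E = - \frac{74837 - 2080}{6} = \left(- \frac{1}{6}\right) 72757 = - \frac{72757}{6} \approx -12126.0$)
$\frac{1}{543298 + \left(\frac{E}{462657} - \left(-7748\right) \left(-25\right)\right)} = \frac{1}{543298 - \left(193700 + \frac{72757}{2775942}\right)} = \frac{1}{543298 - \frac{537700038157}{2775942}} = \frac{1}{\frac{970463698559}{2775942}} = \frac{2775942}{970463698559}$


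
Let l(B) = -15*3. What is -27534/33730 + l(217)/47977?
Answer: -661258284/809132105 ≈ -0.81724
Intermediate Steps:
l(B) = -45
-27534/33730 + l(217)/47977 = -27534/33730 - 45/47977 = -27534*1/33730 - 45*1/47977 = -13767/16865 - 45/47977 = -661258284/809132105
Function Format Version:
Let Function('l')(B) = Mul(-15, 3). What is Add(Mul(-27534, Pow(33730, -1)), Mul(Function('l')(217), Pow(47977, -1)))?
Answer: Rational(-661258284, 809132105) ≈ -0.81724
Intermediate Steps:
Function('l')(B) = -45
Add(Mul(-27534, Pow(33730, -1)), Mul(Function('l')(217), Pow(47977, -1))) = Add(Mul(-27534, Pow(33730, -1)), Mul(-45, Pow(47977, -1))) = Add(Mul(-27534, Rational(1, 33730)), Mul(-45, Rational(1, 47977))) = Add(Rational(-13767, 16865), Rational(-45, 47977)) = Rational(-661258284, 809132105)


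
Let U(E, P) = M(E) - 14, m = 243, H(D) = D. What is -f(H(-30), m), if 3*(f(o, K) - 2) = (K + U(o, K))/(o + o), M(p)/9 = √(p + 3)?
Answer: -131/180 + 3*I*√3/20 ≈ -0.72778 + 0.25981*I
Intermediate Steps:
M(p) = 9*√(3 + p) (M(p) = 9*√(p + 3) = 9*√(3 + p))
U(E, P) = -14 + 9*√(3 + E) (U(E, P) = 9*√(3 + E) - 14 = -14 + 9*√(3 + E))
f(o, K) = 2 + (-14 + K + 9*√(3 + o))/(6*o) (f(o, K) = 2 + ((K + (-14 + 9*√(3 + o)))/(o + o))/3 = 2 + ((-14 + K + 9*√(3 + o))/((2*o)))/3 = 2 + ((-14 + K + 9*√(3 + o))*(1/(2*o)))/3 = 2 + ((-14 + K + 9*√(3 + o))/(2*o))/3 = 2 + (-14 + K + 9*√(3 + o))/(6*o))
-f(H(-30), m) = -(-14 + 243 + 9*√(3 - 30) + 12*(-30))/(6*(-30)) = -(-1)*(-14 + 243 + 9*√(-27) - 360)/(6*30) = -(-1)*(-14 + 243 + 9*(3*I*√3) - 360)/(6*30) = -(-1)*(-14 + 243 + 27*I*√3 - 360)/(6*30) = -(-1)*(-131 + 27*I*√3)/(6*30) = -(131/180 - 3*I*√3/20) = -131/180 + 3*I*√3/20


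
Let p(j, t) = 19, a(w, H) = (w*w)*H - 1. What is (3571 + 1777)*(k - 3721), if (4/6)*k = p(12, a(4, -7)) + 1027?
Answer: -11508896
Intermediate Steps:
a(w, H) = -1 + H*w**2 (a(w, H) = w**2*H - 1 = H*w**2 - 1 = -1 + H*w**2)
k = 1569 (k = 3*(19 + 1027)/2 = (3/2)*1046 = 1569)
(3571 + 1777)*(k - 3721) = (3571 + 1777)*(1569 - 3721) = 5348*(-2152) = -11508896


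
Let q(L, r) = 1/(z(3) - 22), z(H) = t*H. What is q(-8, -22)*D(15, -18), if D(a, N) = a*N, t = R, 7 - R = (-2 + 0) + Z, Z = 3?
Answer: 135/2 ≈ 67.500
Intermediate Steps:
R = 6 (R = 7 - ((-2 + 0) + 3) = 7 - (-2 + 3) = 7 - 1*1 = 7 - 1 = 6)
t = 6
z(H) = 6*H
q(L, r) = -¼ (q(L, r) = 1/(6*3 - 22) = 1/(18 - 22) = 1/(-4) = -¼)
D(a, N) = N*a
q(-8, -22)*D(15, -18) = -(-9)*15/2 = -¼*(-270) = 135/2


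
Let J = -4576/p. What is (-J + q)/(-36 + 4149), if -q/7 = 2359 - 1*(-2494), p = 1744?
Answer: -3702553/448317 ≈ -8.2588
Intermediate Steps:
J = -286/109 (J = -4576/1744 = -4576*1/1744 = -286/109 ≈ -2.6239)
q = -33971 (q = -7*(2359 - 1*(-2494)) = -7*(2359 + 2494) = -7*4853 = -33971)
(-J + q)/(-36 + 4149) = (-1*(-286/109) - 33971)/(-36 + 4149) = (286/109 - 33971)/4113 = -3702553/109*1/4113 = -3702553/448317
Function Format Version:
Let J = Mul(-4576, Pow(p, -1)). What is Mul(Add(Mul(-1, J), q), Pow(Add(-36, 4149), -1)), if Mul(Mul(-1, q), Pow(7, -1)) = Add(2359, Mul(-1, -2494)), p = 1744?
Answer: Rational(-3702553, 448317) ≈ -8.2588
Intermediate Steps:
J = Rational(-286, 109) (J = Mul(-4576, Pow(1744, -1)) = Mul(-4576, Rational(1, 1744)) = Rational(-286, 109) ≈ -2.6239)
q = -33971 (q = Mul(-7, Add(2359, Mul(-1, -2494))) = Mul(-7, Add(2359, 2494)) = Mul(-7, 4853) = -33971)
Mul(Add(Mul(-1, J), q), Pow(Add(-36, 4149), -1)) = Mul(Add(Mul(-1, Rational(-286, 109)), -33971), Pow(Add(-36, 4149), -1)) = Mul(Add(Rational(286, 109), -33971), Pow(4113, -1)) = Mul(Rational(-3702553, 109), Rational(1, 4113)) = Rational(-3702553, 448317)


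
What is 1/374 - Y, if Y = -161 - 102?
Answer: 98363/374 ≈ 263.00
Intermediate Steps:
Y = -263
1/374 - Y = 1/374 - 1*(-263) = 1/374 + 263 = 98363/374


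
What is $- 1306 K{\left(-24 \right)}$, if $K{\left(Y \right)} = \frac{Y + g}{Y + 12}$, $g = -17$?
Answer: $- \frac{26773}{6} \approx -4462.2$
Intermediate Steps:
$K{\left(Y \right)} = \frac{-17 + Y}{12 + Y}$ ($K{\left(Y \right)} = \frac{Y - 17}{Y + 12} = \frac{-17 + Y}{12 + Y}$)
$- 1306 K{\left(-24 \right)} = - 1306 \frac{-17 - 24}{12 - 24} = - 1306 \frac{1}{-12} \left(-41\right) = - 1306 \left(\left(- \frac{1}{12}\right) \left(-41\right)\right) = \left(-1306\right) \frac{41}{12} = - \frac{26773}{6}$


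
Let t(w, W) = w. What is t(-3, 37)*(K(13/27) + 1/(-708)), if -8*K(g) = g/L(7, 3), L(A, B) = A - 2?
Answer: 857/21240 ≈ 0.040348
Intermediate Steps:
L(A, B) = -2 + A
K(g) = -g/40 (K(g) = -g/(8*(-2 + 7)) = -g/(8*5) = -g/40)
t(-3, 37)*(K(13/27) + 1/(-708)) = -3*(-13/(40*27) + 1/(-708)) = -3*(-13/(40*27) - 1/708) = -3*(-1/40*13/27 - 1/708) = -3*(-13/1080 - 1/708) = -3*(-857/63720) = 857/21240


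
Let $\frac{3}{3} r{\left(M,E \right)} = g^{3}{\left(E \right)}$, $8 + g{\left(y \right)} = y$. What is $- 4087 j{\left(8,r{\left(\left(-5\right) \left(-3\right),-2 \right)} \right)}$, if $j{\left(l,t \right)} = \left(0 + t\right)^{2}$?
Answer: $-4087000000$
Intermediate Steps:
$g{\left(y \right)} = -8 + y$
$r{\left(M,E \right)} = \left(-8 + E\right)^{3}$
$j{\left(l,t \right)} = t^{2}$
$- 4087 j{\left(8,r{\left(\left(-5\right) \left(-3\right),-2 \right)} \right)} = - 4087 \left(\left(-8 - 2\right)^{3}\right)^{2} = - 4087 \left(\left(-10\right)^{3}\right)^{2} = - 4087 \left(-1000\right)^{2} = \left(-4087\right) 1000000 = -4087000000$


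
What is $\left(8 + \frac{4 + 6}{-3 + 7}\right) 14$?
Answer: $147$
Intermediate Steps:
$\left(8 + \frac{4 + 6}{-3 + 7}\right) 14 = \left(8 + \frac{10}{4}\right) 14 = \left(8 + 10 \cdot \frac{1}{4}\right) 14 = \left(8 + \frac{5}{2}\right) 14 = \frac{21}{2} \cdot 14 = 147$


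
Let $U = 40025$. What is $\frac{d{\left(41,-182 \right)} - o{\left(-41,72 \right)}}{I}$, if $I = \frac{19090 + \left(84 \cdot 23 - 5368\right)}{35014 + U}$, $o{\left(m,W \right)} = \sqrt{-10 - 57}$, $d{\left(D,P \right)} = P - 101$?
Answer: $- \frac{7078679}{5218} - \frac{25013 i \sqrt{67}}{5218} \approx -1356.6 - 39.237 i$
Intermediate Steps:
$d{\left(D,P \right)} = -101 + P$ ($d{\left(D,P \right)} = P - 101 = -101 + P$)
$o{\left(m,W \right)} = i \sqrt{67}$ ($o{\left(m,W \right)} = \sqrt{-67} = i \sqrt{67}$)
$I = \frac{5218}{25013}$ ($I = \frac{19090 + \left(84 \cdot 23 - 5368\right)}{35014 + 40025} = \frac{19090 + \left(1932 - 5368\right)}{75039} = \left(19090 - 3436\right) \frac{1}{75039} = 15654 \cdot \frac{1}{75039} = \frac{5218}{25013} \approx 0.20861$)
$\frac{d{\left(41,-182 \right)} - o{\left(-41,72 \right)}}{I} = \frac{\left(-101 - 182\right) - i \sqrt{67}}{\frac{5218}{25013}} = \left(-283 - i \sqrt{67}\right) \frac{25013}{5218} = - \frac{7078679}{5218} - \frac{25013 i \sqrt{67}}{5218}$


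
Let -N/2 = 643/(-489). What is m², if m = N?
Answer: 1653796/239121 ≈ 6.9161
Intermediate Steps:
N = 1286/489 (N = -1286/(-489) = -1286*(-1)/489 = -2*(-643/489) = 1286/489 ≈ 2.6299)
m = 1286/489 ≈ 2.6299
m² = (1286/489)² = 1653796/239121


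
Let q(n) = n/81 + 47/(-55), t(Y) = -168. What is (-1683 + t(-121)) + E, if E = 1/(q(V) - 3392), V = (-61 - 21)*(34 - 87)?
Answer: -27535734042/14876137 ≈ -1851.0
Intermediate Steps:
V = 4346 (V = -82*(-53) = 4346)
q(n) = -47/55 + n/81 (q(n) = n*(1/81) + 47*(-1/55) = n/81 - 47/55 = -47/55 + n/81)
E = -4455/14876137 (E = 1/((-47/55 + (1/81)*4346) - 3392) = 1/((-47/55 + 4346/81) - 3392) = 1/(235223/4455 - 3392) = 1/(-14876137/4455) = -4455/14876137 ≈ -0.00029947)
(-1683 + t(-121)) + E = (-1683 - 168) - 4455/14876137 = -1851 - 4455/14876137 = -27535734042/14876137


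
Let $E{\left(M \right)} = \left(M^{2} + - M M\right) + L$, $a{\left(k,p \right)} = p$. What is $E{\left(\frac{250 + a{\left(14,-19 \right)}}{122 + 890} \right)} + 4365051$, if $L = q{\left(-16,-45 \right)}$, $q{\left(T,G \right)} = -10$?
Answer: $4365041$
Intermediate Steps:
$L = -10$
$E{\left(M \right)} = -10$ ($E{\left(M \right)} = \left(M^{2} + - M M\right) - 10 = \left(M^{2} - M^{2}\right) - 10 = 0 - 10 = -10$)
$E{\left(\frac{250 + a{\left(14,-19 \right)}}{122 + 890} \right)} + 4365051 = -10 + 4365051 = 4365041$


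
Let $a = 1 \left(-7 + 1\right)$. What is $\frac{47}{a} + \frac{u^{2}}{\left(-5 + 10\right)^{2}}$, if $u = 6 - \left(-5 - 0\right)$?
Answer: $- \frac{449}{150} \approx -2.9933$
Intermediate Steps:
$u = 11$ ($u = 6 - \left(-5 + 0\right) = 6 - -5 = 6 + 5 = 11$)
$a = -6$ ($a = 1 \left(-6\right) = -6$)
$\frac{47}{a} + \frac{u^{2}}{\left(-5 + 10\right)^{2}} = \frac{47}{-6} + \frac{11^{2}}{\left(-5 + 10\right)^{2}} = 47 \left(- \frac{1}{6}\right) + \frac{121}{5^{2}} = - \frac{47}{6} + \frac{121}{25} = - \frac{449}{150}$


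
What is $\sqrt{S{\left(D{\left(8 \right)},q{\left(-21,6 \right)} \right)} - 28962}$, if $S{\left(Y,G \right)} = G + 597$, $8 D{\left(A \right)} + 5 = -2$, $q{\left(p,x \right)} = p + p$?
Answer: $i \sqrt{28407} \approx 168.54 i$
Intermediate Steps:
$q{\left(p,x \right)} = 2 p$
$D{\left(A \right)} = - \frac{7}{8}$ ($D{\left(A \right)} = - \frac{5}{8} + \frac{1}{8} \left(-2\right) = - \frac{5}{8} - \frac{1}{4} = - \frac{7}{8}$)
$S{\left(Y,G \right)} = 597 + G$
$\sqrt{S{\left(D{\left(8 \right)},q{\left(-21,6 \right)} \right)} - 28962} = \sqrt{\left(597 + 2 \left(-21\right)\right) - 28962} = \sqrt{\left(597 - 42\right) - 28962} = \sqrt{555 - 28962} = \sqrt{-28407} = i \sqrt{28407}$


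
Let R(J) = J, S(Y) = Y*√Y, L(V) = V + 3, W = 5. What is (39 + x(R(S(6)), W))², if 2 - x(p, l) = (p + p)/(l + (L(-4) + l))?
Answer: 5075/3 - 328*√6/3 ≈ 1423.9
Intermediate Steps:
L(V) = 3 + V
S(Y) = Y^(3/2)
x(p, l) = 2 - 2*p/(-1 + 2*l) (x(p, l) = 2 - (p + p)/(l + ((3 - 4) + l)) = 2 - 2*p/(l + (-1 + l)) = 2 - 2*p/(-1 + 2*l))
(39 + x(R(S(6)), W))² = (39 + 2*(-1 - 6^(3/2) + 2*5)/(-1 + 2*5))² = (39 + 2*(-1 - 6*√6 + 10)/(-1 + 10))² = (39 + 2*(-1 - 6*√6 + 10)/9)² = (39 + 2*(⅑)*(9 - 6*√6))² = (39 + (2 - 4*√6/3))² = (41 - 4*√6/3)²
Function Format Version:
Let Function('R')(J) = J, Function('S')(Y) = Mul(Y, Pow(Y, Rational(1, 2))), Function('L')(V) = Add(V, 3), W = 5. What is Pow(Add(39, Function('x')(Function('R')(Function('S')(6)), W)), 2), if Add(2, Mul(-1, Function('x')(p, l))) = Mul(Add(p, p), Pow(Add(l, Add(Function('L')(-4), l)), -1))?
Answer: Add(Rational(5075, 3), Mul(Rational(-328, 3), Pow(6, Rational(1, 2)))) ≈ 1423.9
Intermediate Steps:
Function('L')(V) = Add(3, V)
Function('S')(Y) = Pow(Y, Rational(3, 2))
Function('x')(p, l) = Add(2, Mul(-2, p, Pow(Add(-1, Mul(2, l)), -1))) (Function('x')(p, l) = Add(2, Mul(-1, Mul(Add(p, p), Pow(Add(l, Add(Add(3, -4), l)), -1)))) = Add(2, Mul(-1, Mul(Mul(2, p), Pow(Add(l, Add(-1, l)), -1)))) = Add(2, Mul(-1, Mul(Mul(2, p), Pow(Add(-1, Mul(2, l)), -1)))) = Add(2, Mul(-1, Mul(2, p, Pow(Add(-1, Mul(2, l)), -1)))) = Add(2, Mul(-2, p, Pow(Add(-1, Mul(2, l)), -1))))
Pow(Add(39, Function('x')(Function('R')(Function('S')(6)), W)), 2) = Pow(Add(39, Mul(2, Pow(Add(-1, Mul(2, 5)), -1), Add(-1, Mul(-1, Pow(6, Rational(3, 2))), Mul(2, 5)))), 2) = Pow(Add(39, Mul(2, Pow(Add(-1, 10), -1), Add(-1, Mul(-1, Mul(6, Pow(6, Rational(1, 2)))), 10))), 2) = Pow(Add(39, Mul(2, Pow(9, -1), Add(-1, Mul(-6, Pow(6, Rational(1, 2))), 10))), 2) = Pow(Add(39, Mul(2, Rational(1, 9), Add(9, Mul(-6, Pow(6, Rational(1, 2)))))), 2) = Pow(Add(39, Add(2, Mul(Rational(-4, 3), Pow(6, Rational(1, 2))))), 2) = Pow(Add(41, Mul(Rational(-4, 3), Pow(6, Rational(1, 2)))), 2)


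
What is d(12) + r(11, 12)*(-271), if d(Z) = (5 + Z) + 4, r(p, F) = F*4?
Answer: -12987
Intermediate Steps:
r(p, F) = 4*F
d(Z) = 9 + Z
d(12) + r(11, 12)*(-271) = (9 + 12) + (4*12)*(-271) = 21 + 48*(-271) = 21 - 13008 = -12987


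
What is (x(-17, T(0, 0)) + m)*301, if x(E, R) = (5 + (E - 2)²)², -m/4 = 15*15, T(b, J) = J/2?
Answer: 40049856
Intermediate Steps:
T(b, J) = J/2 (T(b, J) = J*(½) = J/2)
m = -900 (m = -60*15 = -4*225 = -900)
x(E, R) = (5 + (-2 + E)²)²
(x(-17, T(0, 0)) + m)*301 = ((5 + (-2 - 17)²)² - 900)*301 = ((5 + (-19)²)² - 900)*301 = ((5 + 361)² - 900)*301 = (366² - 900)*301 = (133956 - 900)*301 = 133056*301 = 40049856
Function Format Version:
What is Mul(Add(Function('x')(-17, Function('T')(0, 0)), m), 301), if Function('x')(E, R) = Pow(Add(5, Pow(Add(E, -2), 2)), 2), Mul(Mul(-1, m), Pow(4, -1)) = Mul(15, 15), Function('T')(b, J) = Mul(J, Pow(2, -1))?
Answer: 40049856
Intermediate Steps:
Function('T')(b, J) = Mul(Rational(1, 2), J) (Function('T')(b, J) = Mul(J, Rational(1, 2)) = Mul(Rational(1, 2), J))
m = -900 (m = Mul(-4, Mul(15, 15)) = Mul(-4, 225) = -900)
Function('x')(E, R) = Pow(Add(5, Pow(Add(-2, E), 2)), 2)
Mul(Add(Function('x')(-17, Function('T')(0, 0)), m), 301) = Mul(Add(Pow(Add(5, Pow(Add(-2, -17), 2)), 2), -900), 301) = Mul(Add(Pow(Add(5, Pow(-19, 2)), 2), -900), 301) = Mul(Add(Pow(Add(5, 361), 2), -900), 301) = Mul(Add(Pow(366, 2), -900), 301) = Mul(Add(133956, -900), 301) = Mul(133056, 301) = 40049856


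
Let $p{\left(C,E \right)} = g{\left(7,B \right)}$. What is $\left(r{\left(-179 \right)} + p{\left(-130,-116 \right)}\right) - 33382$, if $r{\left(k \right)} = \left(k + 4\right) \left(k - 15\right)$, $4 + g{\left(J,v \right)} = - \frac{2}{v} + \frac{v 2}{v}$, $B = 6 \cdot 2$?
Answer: $\frac{3395}{6} \approx 565.83$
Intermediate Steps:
$B = 12$
$g{\left(J,v \right)} = -2 - \frac{2}{v}$ ($g{\left(J,v \right)} = -4 + \left(- \frac{2}{v} + \frac{v 2}{v}\right) = -4 + \left(- \frac{2}{v} + \frac{2 v}{v}\right) = -4 + \left(- \frac{2}{v} + 2\right) = -4 + \left(2 - \frac{2}{v}\right) = -2 - \frac{2}{v}$)
$r{\left(k \right)} = \left(-15 + k\right) \left(4 + k\right)$ ($r{\left(k \right)} = \left(4 + k\right) \left(-15 + k\right) = \left(-15 + k\right) \left(4 + k\right)$)
$p{\left(C,E \right)} = - \frac{13}{6}$ ($p{\left(C,E \right)} = -2 - \frac{2}{12} = -2 - \frac{1}{6} = - \frac{13}{6}$)
$\left(r{\left(-179 \right)} + p{\left(-130,-116 \right)}\right) - 33382 = \left(\left(-60 + \left(-179\right)^{2} - -1969\right) - \frac{13}{6}\right) - 33382 = \left(\left(-60 + 32041 + 1969\right) - \frac{13}{6}\right) - 33382 = \left(33950 - \frac{13}{6}\right) - 33382 = \frac{203687}{6} - 33382 = \frac{3395}{6}$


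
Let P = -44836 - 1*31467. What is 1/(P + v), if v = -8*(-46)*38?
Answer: -1/62319 ≈ -1.6046e-5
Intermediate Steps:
P = -76303 (P = -44836 - 31467 = -76303)
v = 13984 (v = 368*38 = 13984)
1/(P + v) = 1/(-76303 + 13984) = 1/(-62319) = -1/62319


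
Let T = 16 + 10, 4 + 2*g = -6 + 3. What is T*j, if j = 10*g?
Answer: -910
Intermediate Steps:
g = -7/2 (g = -2 + (-6 + 3)/2 = -2 + (½)*(-3) = -2 - 3/2 = -7/2 ≈ -3.5000)
T = 26
j = -35 (j = 10*(-7/2) = -35)
T*j = 26*(-35) = -910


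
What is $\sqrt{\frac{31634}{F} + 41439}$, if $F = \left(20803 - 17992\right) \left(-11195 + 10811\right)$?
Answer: $\frac{\sqrt{20956107836687}}{22488} \approx 203.57$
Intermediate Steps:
$F = -1079424$ ($F = 2811 \left(-384\right) = -1079424$)
$\sqrt{\frac{31634}{F} + 41439} = \sqrt{\frac{31634}{-1079424} + 41439} = \sqrt{31634 \left(- \frac{1}{1079424}\right) + 41439} = \sqrt{- \frac{15817}{539712} + 41439} = \sqrt{\frac{22365109751}{539712}} = \frac{\sqrt{20956107836687}}{22488}$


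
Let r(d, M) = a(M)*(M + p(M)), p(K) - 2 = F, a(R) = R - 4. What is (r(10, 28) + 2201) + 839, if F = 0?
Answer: 3760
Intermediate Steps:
a(R) = -4 + R
p(K) = 2 (p(K) = 2 + 0 = 2)
r(d, M) = (-4 + M)*(2 + M) (r(d, M) = (-4 + M)*(M + 2) = (-4 + M)*(2 + M))
(r(10, 28) + 2201) + 839 = ((-4 + 28)*(2 + 28) + 2201) + 839 = (24*30 + 2201) + 839 = (720 + 2201) + 839 = 2921 + 839 = 3760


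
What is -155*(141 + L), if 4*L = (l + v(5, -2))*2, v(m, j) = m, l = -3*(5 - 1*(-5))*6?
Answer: -16585/2 ≈ -8292.5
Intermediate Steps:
l = -180 (l = -3*(5 + 5)*6 = -3*10*6 = -30*6 = -180)
L = -175/2 (L = ((-180 + 5)*2)/4 = (-175*2)/4 = (¼)*(-350) = -175/2 ≈ -87.500)
-155*(141 + L) = -155*(141 - 175/2) = -155*107/2 = -16585/2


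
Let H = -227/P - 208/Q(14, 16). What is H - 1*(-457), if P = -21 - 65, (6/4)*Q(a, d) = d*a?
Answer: 551729/1204 ≈ 458.25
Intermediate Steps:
Q(a, d) = 2*a*d/3 (Q(a, d) = 2*(d*a)/3 = 2*(a*d)/3 = 2*a*d/3)
P = -86
H = 1501/1204 (H = -227/(-86) - 208/((2/3)*14*16) = -227*(-1/86) - 208/448/3 = 227/86 - 208*3/448 = 227/86 - 39/28 = 1501/1204 ≈ 1.2467)
H - 1*(-457) = 1501/1204 - 1*(-457) = 1501/1204 + 457 = 551729/1204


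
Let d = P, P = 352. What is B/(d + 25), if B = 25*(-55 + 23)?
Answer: -800/377 ≈ -2.1220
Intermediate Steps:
d = 352
B = -800 (B = 25*(-32) = -800)
B/(d + 25) = -800/(352 + 25) = -800/377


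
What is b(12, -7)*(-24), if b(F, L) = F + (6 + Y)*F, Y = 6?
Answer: -3744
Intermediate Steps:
b(F, L) = 13*F (b(F, L) = F + (6 + 6)*F = F + 12*F = 13*F)
b(12, -7)*(-24) = (13*12)*(-24) = 156*(-24) = -3744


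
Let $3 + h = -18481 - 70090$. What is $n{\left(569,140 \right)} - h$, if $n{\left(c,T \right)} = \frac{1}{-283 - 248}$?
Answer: $\frac{47032793}{531} \approx 88574.0$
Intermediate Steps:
$n{\left(c,T \right)} = - \frac{1}{531}$ ($n{\left(c,T \right)} = \frac{1}{-531} = - \frac{1}{531}$)
$h = -88574$ ($h = -3 - 88571 = -88574$)
$n{\left(569,140 \right)} - h = - \frac{1}{531} - -88574 = - \frac{1}{531} + 88574 = \frac{47032793}{531}$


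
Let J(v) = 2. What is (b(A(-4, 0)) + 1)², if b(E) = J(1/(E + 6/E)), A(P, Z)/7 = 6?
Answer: 9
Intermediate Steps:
A(P, Z) = 42 (A(P, Z) = 7*6 = 42)
b(E) = 2
(b(A(-4, 0)) + 1)² = (2 + 1)² = 3² = 9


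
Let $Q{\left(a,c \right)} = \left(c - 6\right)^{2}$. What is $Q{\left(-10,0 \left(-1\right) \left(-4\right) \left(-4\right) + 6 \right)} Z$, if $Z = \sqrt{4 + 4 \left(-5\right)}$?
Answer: $0$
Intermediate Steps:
$Q{\left(a,c \right)} = \left(-6 + c\right)^{2}$
$Z = 4 i$ ($Z = \sqrt{4 - 20} = \sqrt{-16} = 4 i \approx 4.0 i$)
$Q{\left(-10,0 \left(-1\right) \left(-4\right) \left(-4\right) + 6 \right)} Z = \left(-6 + \left(0 \left(-1\right) \left(-4\right) \left(-4\right) + 6\right)\right)^{2} \cdot 4 i = \left(-6 + \left(0 \left(-4\right) \left(-4\right) + 6\right)\right)^{2} \cdot 4 i = \left(-6 + \left(0 \left(-4\right) + 6\right)\right)^{2} \cdot 4 i = \left(-6 + \left(0 + 6\right)\right)^{2} \cdot 4 i = \left(-6 + 6\right)^{2} \cdot 4 i = 0^{2} \cdot 4 i = 0 \cdot 4 i = 0$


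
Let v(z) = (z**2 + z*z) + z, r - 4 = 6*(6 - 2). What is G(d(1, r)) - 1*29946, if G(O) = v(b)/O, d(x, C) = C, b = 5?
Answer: -838433/28 ≈ -29944.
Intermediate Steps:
r = 28 (r = 4 + 6*(6 - 2) = 4 + 6*4 = 4 + 24 = 28)
v(z) = z + 2*z**2 (v(z) = (z**2 + z**2) + z = 2*z**2 + z = z + 2*z**2)
G(O) = 55/O (G(O) = (5*(1 + 2*5))/O = (5*(1 + 10))/O = (5*11)/O = 55/O)
G(d(1, r)) - 1*29946 = 55/28 - 1*29946 = 55*(1/28) - 29946 = 55/28 - 29946 = -838433/28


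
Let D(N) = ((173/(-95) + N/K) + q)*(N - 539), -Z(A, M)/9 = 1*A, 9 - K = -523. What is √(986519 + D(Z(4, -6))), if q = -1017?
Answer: √27813830086/133 ≈ 1253.9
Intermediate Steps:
K = 532 (K = 9 - 1*(-523) = 9 + 523 = 532)
Z(A, M) = -9*A
D(N) = (-539 + N)*(-96788/95 + N/532) (D(N) = ((173/(-95) + N/532) - 1017)*(N - 539) = ((173*(-1/95) + N*(1/532)) - 1017)*(-539 + N) = ((-173/95 + N/532) - 1017)*(-539 + N) = (-96788/95 + N/532)*(-539 + N) = (-539 + N)*(-96788/95 + N/532))
√(986519 + D(Z(4, -6))) = √(986519 + (52168732/95 - (-3487833)*4/380 + (-9*4)²/532)) = √(986519 + (52168732/95 - 387537/380*(-36) + (1/532)*(-36)²)) = √(986519 + (52168732/95 + 3487833/95 + (1/532)*1296)) = √(986519 + (52168732/95 + 3487833/95 + 324/133)) = √(986519 + 77919515/133) = √(209126542/133) = √27813830086/133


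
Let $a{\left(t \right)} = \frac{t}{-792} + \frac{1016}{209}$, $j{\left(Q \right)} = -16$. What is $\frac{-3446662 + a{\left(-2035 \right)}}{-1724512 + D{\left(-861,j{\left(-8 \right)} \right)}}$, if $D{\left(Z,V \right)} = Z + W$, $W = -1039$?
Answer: $\frac{51865257959}{25979047776} \approx 1.9964$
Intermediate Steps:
$a{\left(t \right)} = \frac{1016}{209} - \frac{t}{792}$ ($a{\left(t \right)} = t \left(- \frac{1}{792}\right) + 1016 \cdot \frac{1}{209} = - \frac{t}{792} + \frac{1016}{209} = \frac{1016}{209} - \frac{t}{792}$)
$D{\left(Z,V \right)} = -1039 + Z$ ($D{\left(Z,V \right)} = Z - 1039 = -1039 + Z$)
$\frac{-3446662 + a{\left(-2035 \right)}}{-1724512 + D{\left(-861,j{\left(-8 \right)} \right)}} = \frac{-3446662 + \left(\frac{1016}{209} - - \frac{185}{72}\right)}{-1724512 - 1900} = \frac{-3446662 + \left(\frac{1016}{209} + \frac{185}{72}\right)}{-1724512 - 1900} = \frac{-3446662 + \frac{111817}{15048}}{-1726412} = \left(- \frac{51865257959}{15048}\right) \left(- \frac{1}{1726412}\right) = \frac{51865257959}{25979047776}$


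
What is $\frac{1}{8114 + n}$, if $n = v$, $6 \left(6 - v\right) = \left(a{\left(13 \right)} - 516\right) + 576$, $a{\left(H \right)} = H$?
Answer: $\frac{6}{48647} \approx 0.00012334$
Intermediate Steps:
$v = - \frac{37}{6}$ ($v = 6 - \frac{\left(13 - 516\right) + 576}{6} = 6 - \frac{-503 + 576}{6} = 6 - \frac{73}{6} = - \frac{37}{6} \approx -6.1667$)
$n = - \frac{37}{6} \approx -6.1667$
$\frac{1}{8114 + n} = \frac{1}{8114 - \frac{37}{6}} = \frac{1}{\frac{48647}{6}} = \frac{6}{48647}$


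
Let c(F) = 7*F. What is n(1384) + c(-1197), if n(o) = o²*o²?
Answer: 3668971679557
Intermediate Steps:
n(o) = o⁴
n(1384) + c(-1197) = 1384⁴ + 7*(-1197) = 3668971687936 - 8379 = 3668971679557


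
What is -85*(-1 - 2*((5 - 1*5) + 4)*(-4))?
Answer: -2635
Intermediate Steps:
-85*(-1 - 2*((5 - 1*5) + 4)*(-4)) = -85*(-1 - 2*((5 - 5) + 4)*(-4)) = -85*(-1 - 2*(0 + 4)*(-4)) = -85*(-1 - 8*(-4)) = -85*(-1 - 2*(-16)) = -85*(-1 + 32) = -85*31 = -2635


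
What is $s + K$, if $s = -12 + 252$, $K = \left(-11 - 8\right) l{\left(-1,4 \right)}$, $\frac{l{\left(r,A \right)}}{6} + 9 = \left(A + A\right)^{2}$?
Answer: $-6030$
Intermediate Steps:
$l{\left(r,A \right)} = -54 + 24 A^{2}$ ($l{\left(r,A \right)} = -54 + 6 \left(A + A\right)^{2} = -54 + 6 \left(2 A\right)^{2} = -54 + 6 \cdot 4 A^{2} = -54 + 24 A^{2}$)
$K = -6270$ ($K = \left(-11 - 8\right) \left(-54 + 24 \cdot 4^{2}\right) = - 19 \left(-54 + 24 \cdot 16\right) = - 19 \left(-54 + 384\right) = \left(-19\right) 330 = -6270$)
$s = 240$
$s + K = 240 - 6270 = -6030$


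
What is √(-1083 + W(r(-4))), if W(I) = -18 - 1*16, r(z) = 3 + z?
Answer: I*√1117 ≈ 33.422*I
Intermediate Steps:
W(I) = -34 (W(I) = -18 - 16 = -34)
√(-1083 + W(r(-4))) = √(-1083 - 34) = √(-1117) = I*√1117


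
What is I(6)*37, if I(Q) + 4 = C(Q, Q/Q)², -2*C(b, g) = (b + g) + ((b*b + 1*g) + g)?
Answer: 74333/4 ≈ 18583.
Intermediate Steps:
C(b, g) = -3*g/2 - b/2 - b²/2 (C(b, g) = -((b + g) + ((b*b + 1*g) + g))/2 = -((b + g) + ((b² + g) + g))/2 = -((b + g) + ((g + b²) + g))/2 = -((b + g) + (b² + 2*g))/2 = -(b + b² + 3*g)/2 = -3*g/2 - b/2 - b²/2)
I(Q) = -4 + (-3/2 - Q/2 - Q²/2)² (I(Q) = -4 + (-3*Q/(2*Q) - Q/2 - Q²/2)² = -4 + (-3/2*1 - Q/2 - Q²/2)² = -4 + (-3/2 - Q/2 - Q²/2)²)
I(6)*37 = (-4 + (3 + 6 + 6²)²/4)*37 = (-4 + (3 + 6 + 36)²/4)*37 = (-4 + (¼)*45²)*37 = (-4 + (¼)*2025)*37 = (-4 + 2025/4)*37 = (2009/4)*37 = 74333/4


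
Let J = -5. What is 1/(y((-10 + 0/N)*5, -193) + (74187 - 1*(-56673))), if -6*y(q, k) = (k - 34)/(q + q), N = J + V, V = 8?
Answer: 600/78515773 ≈ 7.6418e-6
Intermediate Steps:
N = 3 (N = -5 + 8 = 3)
y(q, k) = -(-34 + k)/(12*q) (y(q, k) = -(k - 34)/(6*(q + q)) = -(-34 + k)/(6*(2*q)) = -(-34 + k)*1/(2*q)/6 = -(-34 + k)/(12*q))
1/(y((-10 + 0/N)*5, -193) + (74187 - 1*(-56673))) = 1/((34 - 1*(-193))/(12*(((-10 + 0/3)*5))) + (74187 - 1*(-56673))) = 1/((34 + 193)/(12*(((-10 + 0*(1/3))*5))) + (74187 + 56673)) = 1/((1/12)*227/((-10 + 0)*5) + 130860) = 1/((1/12)*227/(-10*5) + 130860) = 1/((1/12)*227/(-50) + 130860) = 1/((1/12)*(-1/50)*227 + 130860) = 1/(-227/600 + 130860) = 1/(78515773/600) = 600/78515773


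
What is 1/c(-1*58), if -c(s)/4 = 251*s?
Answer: 1/58232 ≈ 1.7173e-5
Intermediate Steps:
c(s) = -1004*s
1/c(-1*58) = 1/(-(-1004)*58) = 1/(-1004*(-58)) = 1/58232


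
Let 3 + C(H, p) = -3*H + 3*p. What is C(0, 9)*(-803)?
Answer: -19272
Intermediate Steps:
C(H, p) = -3 - 3*H + 3*p (C(H, p) = -3 + (-3*H + 3*p) = -3 - 3*H + 3*p)
C(0, 9)*(-803) = (-3 - 3*0 + 3*9)*(-803) = (-3 + 0 + 27)*(-803) = 24*(-803) = -19272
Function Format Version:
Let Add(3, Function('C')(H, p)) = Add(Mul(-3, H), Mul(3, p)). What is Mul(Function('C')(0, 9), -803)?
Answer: -19272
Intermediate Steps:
Function('C')(H, p) = Add(-3, Mul(-3, H), Mul(3, p)) (Function('C')(H, p) = Add(-3, Add(Mul(-3, H), Mul(3, p))) = Add(-3, Mul(-3, H), Mul(3, p)))
Mul(Function('C')(0, 9), -803) = Mul(Add(-3, Mul(-3, 0), Mul(3, 9)), -803) = Mul(Add(-3, 0, 27), -803) = Mul(24, -803) = -19272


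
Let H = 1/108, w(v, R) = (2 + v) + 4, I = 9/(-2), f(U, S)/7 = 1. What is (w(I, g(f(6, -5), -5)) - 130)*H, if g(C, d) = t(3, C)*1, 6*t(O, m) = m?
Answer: -257/216 ≈ -1.1898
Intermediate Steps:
t(O, m) = m/6
f(U, S) = 7 (f(U, S) = 7*1 = 7)
g(C, d) = C/6 (g(C, d) = (C/6)*1 = C/6)
I = -9/2 (I = 9*(-1/2) = -9/2 ≈ -4.5000)
w(v, R) = 6 + v
H = 1/108 ≈ 0.0092593
(w(I, g(f(6, -5), -5)) - 130)*H = ((6 - 9/2) - 130)*(1/108) = (3/2 - 130)*(1/108) = -257/2*1/108 = -257/216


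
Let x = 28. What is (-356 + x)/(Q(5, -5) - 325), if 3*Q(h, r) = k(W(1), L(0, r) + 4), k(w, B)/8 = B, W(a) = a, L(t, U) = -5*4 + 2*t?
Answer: 984/1103 ≈ 0.89211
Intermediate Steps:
L(t, U) = -20 + 2*t
k(w, B) = 8*B
Q(h, r) = -128/3 (Q(h, r) = (8*((-20 + 2*0) + 4))/3 = (8*((-20 + 0) + 4))/3 = (8*(-20 + 4))/3 = (8*(-16))/3 = (⅓)*(-128) = -128/3)
(-356 + x)/(Q(5, -5) - 325) = (-356 + 28)/(-128/3 - 325) = -328/(-1103/3) = -328*(-3/1103) = 984/1103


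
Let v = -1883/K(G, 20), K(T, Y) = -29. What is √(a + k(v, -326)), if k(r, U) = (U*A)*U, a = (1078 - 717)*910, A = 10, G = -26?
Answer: 23*√2630 ≈ 1179.5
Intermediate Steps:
v = 1883/29 (v = -1883/(-29) = -1883*(-1/29) = 1883/29 ≈ 64.931)
a = 328510 (a = 361*910 = 328510)
k(r, U) = 10*U² (k(r, U) = (U*10)*U = (10*U)*U = 10*U²)
√(a + k(v, -326)) = √(328510 + 10*(-326)²) = √(328510 + 10*106276) = √(328510 + 1062760) = √1391270 = 23*√2630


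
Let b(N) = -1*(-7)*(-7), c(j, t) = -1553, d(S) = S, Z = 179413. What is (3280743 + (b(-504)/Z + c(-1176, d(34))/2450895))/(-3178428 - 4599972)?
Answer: -1442616266165581561/3420336907780884000 ≈ -0.42178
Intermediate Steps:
b(N) = -49 (b(N) = 7*(-7) = -49)
(3280743 + (b(-504)/Z + c(-1176, d(34))/2450895))/(-3178428 - 4599972) = (3280743 + (-49/179413 - 1553/2450895))/(-3178428 - 4599972) = (3280743 + (-49*1/179413 - 1553*1/2450895))/(-7778400) = (3280743 + (-49/179413 - 1553/2450895))*(-1/7778400) = (3280743 - 398722244/439722424635)*(-1/7778400) = (1442616266165581561/439722424635)*(-1/7778400) = -1442616266165581561/3420336907780884000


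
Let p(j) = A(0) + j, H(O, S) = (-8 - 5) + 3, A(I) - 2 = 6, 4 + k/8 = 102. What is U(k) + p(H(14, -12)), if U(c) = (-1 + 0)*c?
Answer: -786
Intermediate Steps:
k = 784 (k = -32 + 8*102 = -32 + 816 = 784)
A(I) = 8 (A(I) = 2 + 6 = 8)
H(O, S) = -10 (H(O, S) = -13 + 3 = -10)
p(j) = 8 + j
U(c) = -c
U(k) + p(H(14, -12)) = -1*784 + (8 - 10) = -784 - 2 = -786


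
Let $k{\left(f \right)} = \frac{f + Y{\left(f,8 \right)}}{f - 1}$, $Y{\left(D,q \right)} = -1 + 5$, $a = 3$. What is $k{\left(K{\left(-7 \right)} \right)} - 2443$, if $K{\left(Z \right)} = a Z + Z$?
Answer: $- \frac{70823}{29} \approx -2442.2$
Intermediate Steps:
$Y{\left(D,q \right)} = 4$
$K{\left(Z \right)} = 4 Z$ ($K{\left(Z \right)} = 3 Z + Z = 4 Z$)
$k{\left(f \right)} = \frac{4 + f}{-1 + f}$ ($k{\left(f \right)} = \frac{f + 4}{f - 1} = \frac{4 + f}{-1 + f}$)
$k{\left(K{\left(-7 \right)} \right)} - 2443 = \frac{4 + 4 \left(-7\right)}{-1 + 4 \left(-7\right)} - 2443 = \frac{4 - 28}{-1 - 28} - 2443 = \frac{1}{-29} \left(-24\right) - 2443 = \left(- \frac{1}{29}\right) \left(-24\right) - 2443 = \frac{24}{29} - 2443 = - \frac{70823}{29}$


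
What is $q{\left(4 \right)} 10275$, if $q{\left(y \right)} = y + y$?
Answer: $82200$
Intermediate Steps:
$q{\left(y \right)} = 2 y$
$q{\left(4 \right)} 10275 = 2 \cdot 4 \cdot 10275 = 8 \cdot 10275 = 82200$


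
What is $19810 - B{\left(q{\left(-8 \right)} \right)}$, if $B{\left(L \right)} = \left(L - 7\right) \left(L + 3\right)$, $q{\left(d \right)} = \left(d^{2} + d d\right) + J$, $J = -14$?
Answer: $7291$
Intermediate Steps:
$q{\left(d \right)} = -14 + 2 d^{2}$ ($q{\left(d \right)} = \left(d^{2} + d d\right) - 14 = \left(d^{2} + d^{2}\right) - 14 = 2 d^{2} - 14 = -14 + 2 d^{2}$)
$B{\left(L \right)} = \left(-7 + L\right) \left(3 + L\right)$
$19810 - B{\left(q{\left(-8 \right)} \right)} = 19810 - \left(-21 + \left(-14 + 2 \left(-8\right)^{2}\right)^{2} - 4 \left(-14 + 2 \left(-8\right)^{2}\right)\right) = 19810 - \left(-21 + \left(-14 + 2 \cdot 64\right)^{2} - 4 \left(-14 + 2 \cdot 64\right)\right) = 19810 - \left(-21 + \left(-14 + 128\right)^{2} - 4 \left(-14 + 128\right)\right) = 19810 - \left(-21 + 114^{2} - 456\right) = 19810 - \left(-21 + 12996 - 456\right) = 19810 - 12519 = 7291$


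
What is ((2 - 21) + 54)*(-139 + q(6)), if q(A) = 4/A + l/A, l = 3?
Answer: -28945/6 ≈ -4824.2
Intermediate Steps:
q(A) = 7/A (q(A) = 4/A + 3/A = 7/A)
((2 - 21) + 54)*(-139 + q(6)) = ((2 - 21) + 54)*(-139 + 7/6) = (-19 + 54)*(-139 + 7*(⅙)) = 35*(-139 + 7/6) = 35*(-827/6) = -28945/6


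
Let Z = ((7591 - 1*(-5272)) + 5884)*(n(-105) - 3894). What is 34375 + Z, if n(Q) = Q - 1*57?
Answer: -76003457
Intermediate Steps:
n(Q) = -57 + Q (n(Q) = Q - 57 = -57 + Q)
Z = -76037832 (Z = ((7591 - 1*(-5272)) + 5884)*((-57 - 105) - 3894) = ((7591 + 5272) + 5884)*(-162 - 3894) = (12863 + 5884)*(-4056) = 18747*(-4056) = -76037832)
34375 + Z = 34375 - 76037832 = -76003457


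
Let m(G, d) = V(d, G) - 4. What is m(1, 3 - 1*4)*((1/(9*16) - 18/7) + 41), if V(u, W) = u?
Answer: -193715/1008 ≈ -192.18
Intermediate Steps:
m(G, d) = -4 + d (m(G, d) = d - 4 = -4 + d)
m(1, 3 - 1*4)*((1/(9*16) - 18/7) + 41) = (-4 + (3 - 1*4))*((1/(9*16) - 18/7) + 41) = (-4 + (3 - 4))*(((⅑)*(1/16) - 18*⅐) + 41) = (-4 - 1)*((1/144 - 18/7) + 41) = -5*(-2585/1008 + 41) = -5*38743/1008 = -193715/1008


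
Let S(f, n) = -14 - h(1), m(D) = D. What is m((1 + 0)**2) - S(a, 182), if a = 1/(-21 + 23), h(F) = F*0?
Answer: 15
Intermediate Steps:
h(F) = 0
a = 1/2 ≈ 0.50000
S(f, n) = -14 (S(f, n) = -14 - 1*0 = -14 + 0 = -14)
m((1 + 0)**2) - S(a, 182) = (1 + 0)**2 - 1*(-14) = 1**2 + 14 = 1 + 14 = 15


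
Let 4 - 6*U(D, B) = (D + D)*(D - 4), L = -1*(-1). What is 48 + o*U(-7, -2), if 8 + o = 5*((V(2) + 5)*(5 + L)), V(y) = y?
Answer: -5002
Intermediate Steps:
L = 1
U(D, B) = 2/3 - D*(-4 + D)/3 (U(D, B) = 2/3 - (D + D)*(D - 4)/6 = 2/3 - 2*D*(-4 + D)/6 = 2/3 - D*(-4 + D)/3)
o = 202 (o = -8 + 5*((2 + 5)*(5 + 1)) = -8 + 5*(7*6) = -8 + 5*42 = -8 + 210 = 202)
48 + o*U(-7, -2) = 48 + 202*(2/3 - 1/3*(-7)**2 + (4/3)*(-7)) = 48 + 202*(2/3 - 1/3*49 - 28/3) = 48 + 202*(2/3 - 49/3 - 28/3) = 48 + 202*(-25) = 48 - 5050 = -5002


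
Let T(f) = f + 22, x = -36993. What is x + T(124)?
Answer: -36847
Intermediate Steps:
T(f) = 22 + f
x + T(124) = -36993 + (22 + 124) = -36993 + 146 = -36847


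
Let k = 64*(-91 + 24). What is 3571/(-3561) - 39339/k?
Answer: 124773731/15269568 ≈ 8.1714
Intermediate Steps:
k = -4288 (k = 64*(-67) = -4288)
3571/(-3561) - 39339/k = 3571/(-3561) - 39339/(-4288) = 3571*(-1/3561) - 39339*(-1/4288) = -3571/3561 + 39339/4288 = 124773731/15269568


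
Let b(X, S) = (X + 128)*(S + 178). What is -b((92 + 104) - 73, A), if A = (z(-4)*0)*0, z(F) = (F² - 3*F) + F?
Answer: -44678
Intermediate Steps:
z(F) = F² - 2*F
A = 0 (A = (-4*(-2 - 4)*0)*0 = (-4*(-6)*0)*0 = (24*0)*0 = 0*0 = 0)
b(X, S) = (128 + X)*(178 + S)
-b((92 + 104) - 73, A) = -(22784 + 128*0 + 178*((92 + 104) - 73) + 0*((92 + 104) - 73)) = -(22784 + 0 + 178*(196 - 73) + 0*(196 - 73)) = -(22784 + 0 + 178*123 + 0*123) = -(22784 + 0 + 21894 + 0) = -1*44678 = -44678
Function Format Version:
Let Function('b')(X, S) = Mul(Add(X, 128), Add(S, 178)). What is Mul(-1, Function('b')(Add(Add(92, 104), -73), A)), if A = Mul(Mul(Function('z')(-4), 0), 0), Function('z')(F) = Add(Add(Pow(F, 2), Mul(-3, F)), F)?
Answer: -44678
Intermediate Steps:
Function('z')(F) = Add(Pow(F, 2), Mul(-2, F))
A = 0 (A = Mul(Mul(Mul(-4, Add(-2, -4)), 0), 0) = Mul(Mul(Mul(-4, -6), 0), 0) = Mul(Mul(24, 0), 0) = Mul(0, 0) = 0)
Function('b')(X, S) = Mul(Add(128, X), Add(178, S))
Mul(-1, Function('b')(Add(Add(92, 104), -73), A)) = Mul(-1, Add(22784, Mul(128, 0), Mul(178, Add(Add(92, 104), -73)), Mul(0, Add(Add(92, 104), -73)))) = Mul(-1, Add(22784, 0, Mul(178, Add(196, -73)), Mul(0, Add(196, -73)))) = Mul(-1, Add(22784, 0, Mul(178, 123), Mul(0, 123))) = Mul(-1, Add(22784, 0, 21894, 0)) = Mul(-1, 44678) = -44678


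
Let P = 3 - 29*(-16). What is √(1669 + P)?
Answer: 2*√534 ≈ 46.217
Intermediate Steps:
P = 467 (P = 3 + 464 = 467)
√(1669 + P) = √(1669 + 467) = √2136 = 2*√534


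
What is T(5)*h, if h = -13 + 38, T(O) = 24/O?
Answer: 120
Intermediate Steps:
h = 25
T(5)*h = (24/5)*25 = 120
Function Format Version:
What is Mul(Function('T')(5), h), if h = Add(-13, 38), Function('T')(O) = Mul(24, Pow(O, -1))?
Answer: 120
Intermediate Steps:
h = 25
Mul(Function('T')(5), h) = Mul(Mul(24, Pow(5, -1)), 25) = Mul(Mul(24, Rational(1, 5)), 25) = Mul(Rational(24, 5), 25) = 120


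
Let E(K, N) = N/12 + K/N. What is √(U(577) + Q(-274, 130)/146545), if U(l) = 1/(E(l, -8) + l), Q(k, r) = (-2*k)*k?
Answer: 4*I*√200994050869187765/1773341045 ≈ 1.0113*I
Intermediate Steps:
E(K, N) = N/12 + K/N (E(K, N) = N*(1/12) + K/N = N/12 + K/N)
Q(k, r) = -2*k²
U(l) = 1/(-⅔ + 7*l/8) (U(l) = 1/(((1/12)*(-8) + l/(-8)) + l) = 1/((-⅔ + l*(-⅛)) + l) = 1/((-⅔ - l/8) + l) = 1/(-⅔ + 7*l/8))
√(U(577) + Q(-274, 130)/146545) = √(24/(-16 + 21*577) - 2*(-274)²/146545) = √(24/(-16 + 12117) - 2*75076*(1/146545)) = √(24/12101 - 150152*1/146545) = √(24*(1/12101) - 150152/146545) = √(24/12101 - 150152/146545) = √(-1813472272/1773341045) = 4*I*√200994050869187765/1773341045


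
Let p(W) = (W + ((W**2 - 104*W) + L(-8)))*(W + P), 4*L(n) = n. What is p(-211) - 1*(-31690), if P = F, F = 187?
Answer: -1558358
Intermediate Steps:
L(n) = n/4
P = 187
p(W) = (187 + W)*(-2 + W**2 - 103*W) (p(W) = (W + ((W**2 - 104*W) + (1/4)*(-8)))*(W + 187) = (W + ((W**2 - 104*W) - 2))*(187 + W) = (W + (-2 + W**2 - 104*W))*(187 + W) = (-2 + W**2 - 103*W)*(187 + W) = (187 + W)*(-2 + W**2 - 103*W))
p(-211) - 1*(-31690) = (-374 + (-211)**3 - 19263*(-211) + 84*(-211)**2) - 1*(-31690) = (-374 - 9393931 + 4064493 + 84*44521) + 31690 = (-374 - 9393931 + 4064493 + 3739764) + 31690 = -1590048 + 31690 = -1558358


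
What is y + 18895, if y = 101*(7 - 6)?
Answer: 18996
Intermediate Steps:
y = 101 (y = 101*1 = 101)
y + 18895 = 101 + 18895 = 18996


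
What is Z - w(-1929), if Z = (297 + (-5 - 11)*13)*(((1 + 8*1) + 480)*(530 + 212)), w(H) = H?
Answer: 32294511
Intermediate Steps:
Z = 32292582 (Z = (297 - 16*13)*(((1 + 8) + 480)*742) = (297 - 208)*((9 + 480)*742) = 89*(489*742) = 89*362838 = 32292582)
Z - w(-1929) = 32292582 - 1*(-1929) = 32292582 + 1929 = 32294511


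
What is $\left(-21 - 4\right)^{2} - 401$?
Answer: $224$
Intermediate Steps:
$\left(-21 - 4\right)^{2} - 401 = \left(-25\right)^{2} - 401 = 625 - 401 = 224$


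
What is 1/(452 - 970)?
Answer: -1/518 ≈ -0.0019305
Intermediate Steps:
1/(452 - 970) = 1/(-518) = -1/518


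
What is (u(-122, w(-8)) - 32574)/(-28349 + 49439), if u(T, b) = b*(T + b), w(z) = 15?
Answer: -11393/7030 ≈ -1.6206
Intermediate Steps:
(u(-122, w(-8)) - 32574)/(-28349 + 49439) = (15*(-122 + 15) - 32574)/(-28349 + 49439) = (15*(-107) - 32574)/21090 = (-1605 - 32574)*(1/21090) = -34179*1/21090 = -11393/7030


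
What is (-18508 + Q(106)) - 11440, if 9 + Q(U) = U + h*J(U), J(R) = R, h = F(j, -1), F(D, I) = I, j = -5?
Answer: -29957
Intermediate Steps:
h = -1
Q(U) = -9 (Q(U) = -9 + (U - U) = -9 + 0 = -9)
(-18508 + Q(106)) - 11440 = (-18508 - 9) - 11440 = -18517 - 11440 = -29957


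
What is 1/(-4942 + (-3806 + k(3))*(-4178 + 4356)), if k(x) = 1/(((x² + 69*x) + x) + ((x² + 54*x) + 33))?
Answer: -423/288659252 ≈ -1.4654e-6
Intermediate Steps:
k(x) = 1/(33 + 2*x² + 124*x) (k(x) = 1/((x² + 70*x) + (33 + x² + 54*x)) = 1/(33 + 2*x² + 124*x))
1/(-4942 + (-3806 + k(3))*(-4178 + 4356)) = 1/(-4942 + (-3806 + 1/(33 + 2*3² + 124*3))*(-4178 + 4356)) = 1/(-4942 + (-3806 + 1/(33 + 2*9 + 372))*178) = 1/(-4942 + (-3806 + 1/(33 + 18 + 372))*178) = 1/(-4942 + (-3806 + 1/423)*178) = 1/(-4942 - 1609937/423*178) = 1/(-4942 - 286568786/423) = 1/(-288659252/423) = -423/288659252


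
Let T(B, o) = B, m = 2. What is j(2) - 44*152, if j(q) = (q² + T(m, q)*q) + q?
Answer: -6678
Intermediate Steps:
j(q) = q² + 3*q (j(q) = (q² + 2*q) + q = q² + 3*q)
j(2) - 44*152 = 2*(3 + 2) - 44*152 = 2*5 - 6688 = 10 - 6688 = -6678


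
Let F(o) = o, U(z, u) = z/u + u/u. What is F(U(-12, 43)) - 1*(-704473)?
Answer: 30292370/43 ≈ 7.0447e+5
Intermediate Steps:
U(z, u) = 1 + z/u (U(z, u) = z/u + 1 = 1 + z/u)
F(U(-12, 43)) - 1*(-704473) = (43 - 12)/43 - 1*(-704473) = (1/43)*31 + 704473 = 31/43 + 704473 = 30292370/43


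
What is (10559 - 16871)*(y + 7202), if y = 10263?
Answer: -110239080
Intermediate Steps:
(10559 - 16871)*(y + 7202) = (10559 - 16871)*(10263 + 7202) = -6312*17465 = -110239080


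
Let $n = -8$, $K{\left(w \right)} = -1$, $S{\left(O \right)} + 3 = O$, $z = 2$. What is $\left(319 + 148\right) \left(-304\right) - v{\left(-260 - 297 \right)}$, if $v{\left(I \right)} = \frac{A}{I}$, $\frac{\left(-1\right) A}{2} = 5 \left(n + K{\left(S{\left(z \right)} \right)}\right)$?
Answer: $- \frac{79076086}{557} \approx -1.4197 \cdot 10^{5}$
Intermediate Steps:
$S{\left(O \right)} = -3 + O$
$A = 90$ ($A = - 2 \cdot 5 \left(-8 - 1\right) = - 2 \cdot 5 \left(-9\right) = \left(-2\right) \left(-45\right) = 90$)
$v{\left(I \right)} = \frac{90}{I}$
$\left(319 + 148\right) \left(-304\right) - v{\left(-260 - 297 \right)} = \left(319 + 148\right) \left(-304\right) - \frac{90}{-260 - 297} = 467 \left(-304\right) - \frac{90}{-260 - 297} = -141968 - \frac{90}{-557} = -141968 - 90 \left(- \frac{1}{557}\right) = -141968 - - \frac{90}{557} = -141968 + \frac{90}{557} = - \frac{79076086}{557}$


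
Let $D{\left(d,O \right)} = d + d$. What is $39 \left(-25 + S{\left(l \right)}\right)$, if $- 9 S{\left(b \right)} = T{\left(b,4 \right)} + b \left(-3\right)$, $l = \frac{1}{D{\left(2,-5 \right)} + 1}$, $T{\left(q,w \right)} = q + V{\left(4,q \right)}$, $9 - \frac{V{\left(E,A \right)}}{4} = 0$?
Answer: $- \frac{16939}{15} \approx -1129.3$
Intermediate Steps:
$D{\left(d,O \right)} = 2 d$
$V{\left(E,A \right)} = 36$ ($V{\left(E,A \right)} = 36 - 0 = 36 + 0 = 36$)
$T{\left(q,w \right)} = 36 + q$ ($T{\left(q,w \right)} = q + 36 = 36 + q$)
$l = \frac{1}{5}$ ($l = \frac{1}{2 \cdot 2 + 1} = \frac{1}{4 + 1} = \frac{1}{5} \approx 0.2$)
$S{\left(b \right)} = -4 + \frac{2 b}{9}$ ($S{\left(b \right)} = - \frac{\left(36 + b\right) + b \left(-3\right)}{9} = - \frac{\left(36 + b\right) - 3 b}{9} = - \frac{36 - 2 b}{9} = -4 + \frac{2 b}{9}$)
$39 \left(-25 + S{\left(l \right)}\right) = 39 \left(-25 + \left(-4 + \frac{2}{9} \cdot \frac{1}{5}\right)\right) = 39 \left(-25 + \left(-4 + \frac{2}{45}\right)\right) = 39 \left(-25 - \frac{178}{45}\right) = 39 \left(- \frac{1303}{45}\right) = - \frac{16939}{15}$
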